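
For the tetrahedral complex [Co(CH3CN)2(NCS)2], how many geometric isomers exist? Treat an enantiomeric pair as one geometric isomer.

All four vertices of a tetrahedron are equivalent and mutually adjacent, so cis/trans isomerism cannot arise.
Only one geometric arrangement is possible.

1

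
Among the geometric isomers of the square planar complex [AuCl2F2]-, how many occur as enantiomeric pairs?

0

A square has two trans pairs of vertices; adjacent vertices are cis.
The distinct arrangements are (2 in all): Cl cis; Cl trans.
Each arrangement has an internal mirror plane or centre of symmetry, so none is chiral.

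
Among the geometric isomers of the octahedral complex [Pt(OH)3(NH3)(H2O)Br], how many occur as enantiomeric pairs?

1

In an octahedral complex each vertex has one trans partner and four cis neighbours.
The distinct arrangements are (4 in all): OH mer (3 arrangements); OH fac (chiral).
One of these lacks any improper symmetry element and so occurs as an enantiomeric pair, giving 4 + 1 = 5 stereoisomers in total.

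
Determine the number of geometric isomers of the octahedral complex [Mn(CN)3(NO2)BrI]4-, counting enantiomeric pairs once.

An octahedron has six vertices in three trans pairs; every non-trans pair is cis.
There are 4 geometric isomers: CN mer (3 arrangements); CN fac (chiral).

4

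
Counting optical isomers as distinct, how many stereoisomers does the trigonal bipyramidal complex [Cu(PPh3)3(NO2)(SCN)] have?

4

In a trigonal bipyramid the two axial positions differ from the three equatorial ones.
Working through the distinct placements yields 4 geometric isomers: NO2 axial, SCN equatorial; NO2 axial, SCN axial; NO2 equatorial, SCN equatorial; NO2 equatorial, SCN axial.
Each arrangement has an internal mirror plane or centre of symmetry, so none is chiral.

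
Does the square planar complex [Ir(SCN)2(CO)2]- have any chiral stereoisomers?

no

A square has two trans pairs of vertices; adjacent vertices are cis.
There are 2 geometric isomers: SCN cis; SCN trans.
Each arrangement has an internal mirror plane or centre of symmetry, so none is chiral.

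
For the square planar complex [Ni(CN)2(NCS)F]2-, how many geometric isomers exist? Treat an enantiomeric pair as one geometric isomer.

2

The distinct arrangements are (2 in all): CN cis; CN trans.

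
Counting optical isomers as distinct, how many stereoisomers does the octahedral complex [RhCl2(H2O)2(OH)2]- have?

There are 5 geometric isomers: Cl trans, H2O trans, OH trans; Cl trans, H2O cis, OH cis; Cl cis, H2O cis, OH trans; Cl cis, H2O cis, OH cis (chiral); Cl cis, H2O trans, OH cis.
One of these lacks any improper symmetry element and so occurs as an enantiomeric pair, giving 5 + 1 = 6 stereoisomers in total.

6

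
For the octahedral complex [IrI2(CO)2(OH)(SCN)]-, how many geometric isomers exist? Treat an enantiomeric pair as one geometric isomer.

The six octahedral sites form three mutually perpendicular trans pairs.
There are 6 geometric isomers: I trans, CO trans; I cis, CO trans; I cis, CO cis (3 arrangements, 2 chiral); I trans, CO cis.

6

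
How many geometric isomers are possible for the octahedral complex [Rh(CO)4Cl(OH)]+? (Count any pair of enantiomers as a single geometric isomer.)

2

Working through the distinct placements yields 2 geometric isomers: Cl and OH mutually trans; Cl and OH mutually cis.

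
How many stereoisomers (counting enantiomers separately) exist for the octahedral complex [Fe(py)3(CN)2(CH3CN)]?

3

The six octahedral sites form three mutually perpendicular trans pairs.
There are 3 geometric isomers: py mer, CN cis; py mer, CN trans; py fac, CN cis.
Each arrangement has an internal mirror plane or centre of symmetry, so none is chiral.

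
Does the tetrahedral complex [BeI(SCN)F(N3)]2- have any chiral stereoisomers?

yes

In a tetrahedral complex all four positions are equivalent and every pair of ligands is adjacent — there is no cis/trans distinction.
Only one geometric arrangement is possible; it has no improper symmetry element, so it exists as a pair of enantiomers (2 stereoisomers).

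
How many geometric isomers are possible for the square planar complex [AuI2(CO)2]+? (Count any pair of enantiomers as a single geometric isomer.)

A square has two trans pairs of vertices; adjacent vertices are cis.
The distinct arrangements are (2 in all): I cis; I trans.

2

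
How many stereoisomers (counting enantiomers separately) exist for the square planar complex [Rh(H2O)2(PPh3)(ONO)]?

A square has two trans pairs of vertices; adjacent vertices are cis.
Working through the distinct placements yields 2 geometric isomers: H2O cis; H2O trans.
Each arrangement has an internal mirror plane or centre of symmetry, so none is chiral.

2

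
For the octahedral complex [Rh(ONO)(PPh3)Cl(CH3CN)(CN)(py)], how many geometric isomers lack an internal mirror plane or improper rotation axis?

15

Exhaustive case analysis gives 15 geometric isomers.
Of these, 15 lack any improper symmetry element and so occur as enantiomeric pairs, giving 15 + 15 = 30 stereoisomers in total.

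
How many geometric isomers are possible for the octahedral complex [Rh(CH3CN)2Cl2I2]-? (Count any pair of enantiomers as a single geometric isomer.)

The six octahedral sites form three mutually perpendicular trans pairs.
There are 5 geometric isomers: CH3CN trans, Cl trans, I trans; CH3CN trans, Cl cis, I cis; CH3CN cis, Cl cis, I trans; CH3CN cis, Cl cis, I cis (chiral); CH3CN cis, Cl trans, I cis.

5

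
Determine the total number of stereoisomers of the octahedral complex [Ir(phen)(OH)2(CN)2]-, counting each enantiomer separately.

4

An octahedron has six vertices in three trans pairs; every non-trans pair is cis.
Each phen is bidentate and must span two cis positions.
Systematic placement gives 3 geometric isomers: OH cis, CN trans; OH cis, CN cis (chiral); OH trans, CN cis.
One of these lacks any improper symmetry element and so occurs as an enantiomeric pair, giving 3 + 1 = 4 stereoisomers in total.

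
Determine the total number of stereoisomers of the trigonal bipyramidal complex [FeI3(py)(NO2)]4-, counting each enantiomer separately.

In a trigonal bipyramid the two axial positions differ from the three equatorial ones.
The distinct arrangements are (4 in all): py equatorial, NO2 equatorial; py equatorial, NO2 axial; py axial, NO2 equatorial; py axial, NO2 axial.
Each arrangement has an internal mirror plane or centre of symmetry, so none is chiral.

4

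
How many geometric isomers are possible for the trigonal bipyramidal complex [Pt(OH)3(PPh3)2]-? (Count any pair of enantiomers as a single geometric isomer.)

3

A trigonal bipyramid has two axial and three equatorial sites, which are chemically inequivalent.
There are 3 geometric isomers: PPh3 both equatorial; PPh3 one axial, one equatorial; PPh3 both axial.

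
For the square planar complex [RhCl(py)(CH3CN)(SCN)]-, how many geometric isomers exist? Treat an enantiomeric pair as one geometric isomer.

3

A square has two trans pairs of vertices; adjacent vertices are cis.
Systematic placement gives 3 geometric isomers: (CH3CN/SCN trans, Cl/py trans); (CH3CN/py trans, Cl/SCN trans); (CH3CN/Cl trans, SCN/py trans).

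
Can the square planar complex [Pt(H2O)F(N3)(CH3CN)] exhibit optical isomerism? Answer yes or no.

A square has two trans pairs of vertices; adjacent vertices are cis.
Systematic placement gives 3 geometric isomers: (CH3CN/H2O trans, F/N3 trans); (CH3CN/N3 trans, F/H2O trans); (CH3CN/F trans, H2O/N3 trans).
Each arrangement has an internal mirror plane or centre of symmetry, so none is chiral.

no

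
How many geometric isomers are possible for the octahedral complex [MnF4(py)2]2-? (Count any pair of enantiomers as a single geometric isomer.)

Working through the distinct placements yields 2 geometric isomers: py trans; py cis.

2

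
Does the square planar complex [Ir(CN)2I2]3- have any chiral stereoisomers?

no

In a square planar complex each vertex has one trans partner and two cis neighbours.
There are 2 geometric isomers: CN cis; CN trans.
Each arrangement has an internal mirror plane or centre of symmetry, so none is chiral.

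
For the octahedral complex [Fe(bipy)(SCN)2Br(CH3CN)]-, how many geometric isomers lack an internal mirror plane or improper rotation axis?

An octahedron has six vertices in three trans pairs; every non-trans pair is cis.
Each bipy is bidentate and must span two cis positions.
Systematic placement gives 4 geometric isomers: SCN cis (3 arrangements, 2 chiral); SCN trans.
Of these, 2 lack any improper symmetry element and so occur as enantiomeric pairs, giving 4 + 2 = 6 stereoisomers in total.

2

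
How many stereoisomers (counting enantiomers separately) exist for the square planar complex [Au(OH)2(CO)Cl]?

In a square planar complex each vertex has one trans partner and two cis neighbours.
Systematic placement gives 2 geometric isomers: OH cis; OH trans.
Each arrangement has an internal mirror plane or centre of symmetry, so none is chiral.

2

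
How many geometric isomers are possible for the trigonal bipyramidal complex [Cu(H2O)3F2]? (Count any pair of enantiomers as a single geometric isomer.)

3

A trigonal bipyramid has two axial and three equatorial sites, which are chemically inequivalent.
There are 3 geometric isomers: F both axial; F one axial, one equatorial; F both equatorial.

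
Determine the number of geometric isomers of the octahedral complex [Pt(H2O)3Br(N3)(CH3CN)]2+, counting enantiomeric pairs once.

4

In an octahedral complex each vertex has one trans partner and four cis neighbours.
Systematic placement gives 4 geometric isomers: H2O mer (3 arrangements); H2O fac (chiral).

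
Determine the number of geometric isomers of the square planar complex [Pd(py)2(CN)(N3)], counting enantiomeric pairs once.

2

In a square planar complex each vertex has one trans partner and two cis neighbours.
Working through the distinct placements yields 2 geometric isomers: py cis; py trans.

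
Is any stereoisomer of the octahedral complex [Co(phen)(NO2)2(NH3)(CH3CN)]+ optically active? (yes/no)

yes

In an octahedral complex each vertex has one trans partner and four cis neighbours.
Each phen is bidentate and must span two cis positions.
There are 4 geometric isomers: NO2 cis (3 arrangements, 2 chiral); NO2 trans.
Of these, 2 lack any improper symmetry element and so occur as enantiomeric pairs, giving 4 + 2 = 6 stereoisomers in total.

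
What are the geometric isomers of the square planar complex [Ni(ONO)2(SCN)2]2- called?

Systematic placement gives 2 geometric isomers: ONO cis; ONO trans.

cis and trans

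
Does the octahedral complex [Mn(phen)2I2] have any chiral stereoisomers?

yes

The six octahedral sites form three mutually perpendicular trans pairs.
Each phen is bidentate and must span two cis positions.
Working through the distinct placements yields 2 geometric isomers: I trans; I cis (chiral).
One of these lacks any improper symmetry element and so occurs as an enantiomeric pair, giving 2 + 1 = 3 stereoisomers in total.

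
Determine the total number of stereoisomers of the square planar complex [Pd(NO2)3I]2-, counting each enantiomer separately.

1

A square has two trans pairs of vertices; adjacent vertices are cis.
Only one geometric arrangement is possible.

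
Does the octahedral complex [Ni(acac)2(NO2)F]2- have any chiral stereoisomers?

Each acac is bidentate and must span two cis positions.
Working through the distinct placements yields 2 geometric isomers: NO2 and F mutually trans; NO2 and F mutually cis (chiral).
One of these lacks any improper symmetry element and so occurs as an enantiomeric pair, giving 2 + 1 = 3 stereoisomers in total.

yes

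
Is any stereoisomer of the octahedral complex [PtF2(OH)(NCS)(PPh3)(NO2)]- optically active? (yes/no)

yes

An octahedron has six vertices in three trans pairs; every non-trans pair is cis.
Placing the ligands in turn and identifying arrangements related by rotation or reflection leaves 9 distinct geometric isomers.
Of these, 6 lack any improper symmetry element and so occur as enantiomeric pairs, giving 9 + 6 = 15 stereoisomers in total.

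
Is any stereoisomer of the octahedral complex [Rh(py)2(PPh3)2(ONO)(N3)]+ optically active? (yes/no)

The six octahedral sites form three mutually perpendicular trans pairs.
Working through the distinct placements yields 6 geometric isomers: py trans, PPh3 trans; py cis, PPh3 cis (3 arrangements, 2 chiral); py trans, PPh3 cis; py cis, PPh3 trans.
Of these, 2 lack any improper symmetry element and so occur as enantiomeric pairs, giving 6 + 2 = 8 stereoisomers in total.

yes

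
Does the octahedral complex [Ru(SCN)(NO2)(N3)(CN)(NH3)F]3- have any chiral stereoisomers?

yes

In an octahedral complex each vertex has one trans partner and four cis neighbours.
Placing the ligands in turn and identifying arrangements related by rotation or reflection leaves 15 distinct geometric isomers.
Of these, 15 lack any improper symmetry element and so occur as enantiomeric pairs, giving 15 + 15 = 30 stereoisomers in total.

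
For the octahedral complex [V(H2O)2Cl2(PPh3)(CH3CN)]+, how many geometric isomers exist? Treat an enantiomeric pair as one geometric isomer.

6

An octahedron has six vertices in three trans pairs; every non-trans pair is cis.
There are 6 geometric isomers: H2O cis, Cl cis (3 arrangements, 2 chiral); H2O trans, Cl cis; H2O cis, Cl trans; H2O trans, Cl trans.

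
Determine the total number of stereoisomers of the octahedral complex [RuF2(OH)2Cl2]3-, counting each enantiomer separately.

6

There are 5 geometric isomers: F trans, OH trans, Cl trans; F cis, OH cis, Cl trans; F cis, OH trans, Cl cis; F cis, OH cis, Cl cis (chiral); F trans, OH cis, Cl cis.
One of these lacks any improper symmetry element and so occurs as an enantiomeric pair, giving 5 + 1 = 6 stereoisomers in total.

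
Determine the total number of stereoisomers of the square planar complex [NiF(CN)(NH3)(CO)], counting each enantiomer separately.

3

A square has two trans pairs of vertices; adjacent vertices are cis.
The distinct arrangements are (3 in all): (CN/F trans, CO/NH3 trans); (CN/NH3 trans, CO/F trans); (CN/CO trans, F/NH3 trans).
Each arrangement has an internal mirror plane or centre of symmetry, so none is chiral.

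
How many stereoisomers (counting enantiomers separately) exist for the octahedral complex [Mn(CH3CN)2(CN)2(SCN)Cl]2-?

An octahedron has six vertices in three trans pairs; every non-trans pair is cis.
Systematic placement gives 6 geometric isomers: CH3CN trans, CN trans; CH3CN trans, CN cis; CH3CN cis, CN cis (3 arrangements, 2 chiral); CH3CN cis, CN trans.
Of these, 2 lack any improper symmetry element and so occur as enantiomeric pairs, giving 6 + 2 = 8 stereoisomers in total.

8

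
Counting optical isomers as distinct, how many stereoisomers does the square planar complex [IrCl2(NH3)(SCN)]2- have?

In a square planar complex each vertex has one trans partner and two cis neighbours.
Working through the distinct placements yields 2 geometric isomers: Cl cis; Cl trans.
Each arrangement has an internal mirror plane or centre of symmetry, so none is chiral.

2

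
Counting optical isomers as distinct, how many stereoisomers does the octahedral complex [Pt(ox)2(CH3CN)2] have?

The six octahedral sites form three mutually perpendicular trans pairs.
Each ox is bidentate and must span two cis positions.
Working through the distinct placements yields 2 geometric isomers: CH3CN trans; CH3CN cis (chiral).
One of these lacks any improper symmetry element and so occurs as an enantiomeric pair, giving 2 + 1 = 3 stereoisomers in total.

3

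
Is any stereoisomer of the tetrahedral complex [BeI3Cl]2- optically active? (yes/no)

no

In a tetrahedral complex all four positions are equivalent and every pair of ligands is adjacent — there is no cis/trans distinction.
Only one geometric arrangement is possible.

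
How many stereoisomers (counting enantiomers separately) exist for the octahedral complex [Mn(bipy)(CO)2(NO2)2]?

4

Each bipy is bidentate and must span two cis positions.
Working through the distinct placements yields 3 geometric isomers: CO trans, NO2 cis; CO cis, NO2 cis (chiral); CO cis, NO2 trans.
One of these lacks any improper symmetry element and so occurs as an enantiomeric pair, giving 3 + 1 = 4 stereoisomers in total.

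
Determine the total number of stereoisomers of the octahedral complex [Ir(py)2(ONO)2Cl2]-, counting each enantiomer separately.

The six octahedral sites form three mutually perpendicular trans pairs.
Systematic placement gives 5 geometric isomers: py trans, ONO trans, Cl trans; py cis, ONO cis, Cl trans; py trans, ONO cis, Cl cis; py cis, ONO cis, Cl cis (chiral); py cis, ONO trans, Cl cis.
One of these lacks any improper symmetry element and so occurs as an enantiomeric pair, giving 5 + 1 = 6 stereoisomers in total.

6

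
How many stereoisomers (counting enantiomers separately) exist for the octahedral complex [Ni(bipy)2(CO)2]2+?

3

In an octahedral complex each vertex has one trans partner and four cis neighbours.
Each bipy is bidentate and must span two cis positions.
The distinct arrangements are (2 in all): CO trans; CO cis (chiral).
One of these lacks any improper symmetry element and so occurs as an enantiomeric pair, giving 2 + 1 = 3 stereoisomers in total.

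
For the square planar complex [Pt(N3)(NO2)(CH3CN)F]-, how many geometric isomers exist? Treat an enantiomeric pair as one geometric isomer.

3

In a square planar complex each vertex has one trans partner and two cis neighbours.
The distinct arrangements are (3 in all): (CH3CN/N3 trans, F/NO2 trans); (CH3CN/NO2 trans, F/N3 trans); (CH3CN/F trans, N3/NO2 trans).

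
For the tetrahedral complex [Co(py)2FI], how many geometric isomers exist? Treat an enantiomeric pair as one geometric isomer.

All four vertices of a tetrahedron are equivalent and mutually adjacent, so cis/trans isomerism cannot arise.
Only one geometric arrangement is possible.

1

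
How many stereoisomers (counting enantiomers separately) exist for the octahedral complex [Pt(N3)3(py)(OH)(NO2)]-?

An octahedron has six vertices in three trans pairs; every non-trans pair is cis.
Working through the distinct placements yields 4 geometric isomers: N3 mer (3 arrangements); N3 fac (chiral).
One of these lacks any improper symmetry element and so occurs as an enantiomeric pair, giving 4 + 1 = 5 stereoisomers in total.

5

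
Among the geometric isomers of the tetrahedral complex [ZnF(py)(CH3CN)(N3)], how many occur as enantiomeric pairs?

1

All four vertices of a tetrahedron are equivalent and mutually adjacent, so cis/trans isomerism cannot arise.
Only one geometric arrangement is possible; it has no improper symmetry element, so it exists as a pair of enantiomers (2 stereoisomers).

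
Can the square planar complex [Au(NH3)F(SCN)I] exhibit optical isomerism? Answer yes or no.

A square has two trans pairs of vertices; adjacent vertices are cis.
There are 3 geometric isomers: (F/NH3 trans, I/SCN trans); (F/SCN trans, I/NH3 trans); (F/I trans, NH3/SCN trans).
Each arrangement has an internal mirror plane or centre of symmetry, so none is chiral.

no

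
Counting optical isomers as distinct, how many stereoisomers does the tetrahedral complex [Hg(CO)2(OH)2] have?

1

In a tetrahedral complex all four positions are equivalent and every pair of ligands is adjacent — there is no cis/trans distinction.
Only one geometric arrangement is possible.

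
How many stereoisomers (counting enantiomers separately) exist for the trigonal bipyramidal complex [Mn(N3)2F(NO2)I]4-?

In a trigonal bipyramid the two axial positions differ from the three equatorial ones.
Placing the ligands in turn and identifying arrangements related by rotation or reflection leaves 7 distinct geometric isomers.
Of these, 3 lack any improper symmetry element and so occur as enantiomeric pairs, giving 7 + 3 = 10 stereoisomers in total.

10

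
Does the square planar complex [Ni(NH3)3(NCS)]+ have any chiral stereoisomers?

In a square planar complex each vertex has one trans partner and two cis neighbours.
Only one geometric arrangement is possible.

no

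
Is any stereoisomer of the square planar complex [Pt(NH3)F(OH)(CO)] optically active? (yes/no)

In a square planar complex each vertex has one trans partner and two cis neighbours.
The distinct arrangements are (3 in all): (CO/NH3 trans, F/OH trans); (CO/OH trans, F/NH3 trans); (CO/F trans, NH3/OH trans).
Each arrangement has an internal mirror plane or centre of symmetry, so none is chiral.

no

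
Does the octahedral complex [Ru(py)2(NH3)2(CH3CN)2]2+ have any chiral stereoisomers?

yes

The six octahedral sites form three mutually perpendicular trans pairs.
There are 5 geometric isomers: py trans, NH3 trans, CH3CN trans; py cis, NH3 cis, CH3CN trans; py trans, NH3 cis, CH3CN cis; py cis, NH3 cis, CH3CN cis (chiral); py cis, NH3 trans, CH3CN cis.
One of these lacks any improper symmetry element and so occurs as an enantiomeric pair, giving 5 + 1 = 6 stereoisomers in total.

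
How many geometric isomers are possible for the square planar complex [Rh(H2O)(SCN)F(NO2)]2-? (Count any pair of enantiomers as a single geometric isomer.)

Working through the distinct placements yields 3 geometric isomers: (F/NO2 trans, H2O/SCN trans); (F/SCN trans, H2O/NO2 trans); (F/H2O trans, NO2/SCN trans).

3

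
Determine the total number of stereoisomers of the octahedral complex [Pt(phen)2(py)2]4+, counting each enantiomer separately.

3

Each phen is bidentate and must span two cis positions.
There are 2 geometric isomers: py trans; py cis (chiral).
One of these lacks any improper symmetry element and so occurs as an enantiomeric pair, giving 2 + 1 = 3 stereoisomers in total.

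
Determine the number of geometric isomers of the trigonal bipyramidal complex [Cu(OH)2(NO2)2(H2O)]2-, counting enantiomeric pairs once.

Placing the ligands in turn and identifying arrangements related by rotation or reflection leaves 5 distinct geometric isomers.

5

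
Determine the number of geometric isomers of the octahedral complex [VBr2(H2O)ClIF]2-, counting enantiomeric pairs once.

9

In an octahedral complex each vertex has one trans partner and four cis neighbours.
Systematic enumeration (placing each ligand type in turn and discarding arrangements equivalent by rotation or reflection) gives 9 geometric isomers.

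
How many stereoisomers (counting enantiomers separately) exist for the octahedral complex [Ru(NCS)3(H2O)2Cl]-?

3

In an octahedral complex each vertex has one trans partner and four cis neighbours.
Systematic placement gives 3 geometric isomers: NCS mer, H2O cis; NCS mer, H2O trans; NCS fac, H2O cis.
Each arrangement has an internal mirror plane or centre of symmetry, so none is chiral.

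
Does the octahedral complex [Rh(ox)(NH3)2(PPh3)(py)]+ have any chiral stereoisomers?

yes

In an octahedral complex each vertex has one trans partner and four cis neighbours.
Each ox is bidentate and must span two cis positions.
Working through the distinct placements yields 4 geometric isomers: NH3 trans; NH3 cis (3 arrangements, 2 chiral).
Of these, 2 lack any improper symmetry element and so occur as enantiomeric pairs, giving 4 + 2 = 6 stereoisomers in total.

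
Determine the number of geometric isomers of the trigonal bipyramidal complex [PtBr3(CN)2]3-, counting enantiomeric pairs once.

A trigonal bipyramid has two axial and three equatorial sites, which are chemically inequivalent.
There are 3 geometric isomers: CN both equatorial; CN one axial, one equatorial; CN both axial.

3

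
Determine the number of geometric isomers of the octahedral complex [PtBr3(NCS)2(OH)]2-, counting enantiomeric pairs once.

3

The six octahedral sites form three mutually perpendicular trans pairs.
There are 3 geometric isomers: Br mer, NCS cis; Br mer, NCS trans; Br fac, NCS cis.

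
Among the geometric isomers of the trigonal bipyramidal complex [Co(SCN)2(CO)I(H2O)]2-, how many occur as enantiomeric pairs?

3

A trigonal bipyramid has two axial and three equatorial sites, which are chemically inequivalent.
Systematic enumeration (placing each ligand type in turn and discarding arrangements equivalent by rotation or reflection) gives 7 geometric isomers.
Of these, 3 lack any improper symmetry element and so occur as enantiomeric pairs, giving 7 + 3 = 10 stereoisomers in total.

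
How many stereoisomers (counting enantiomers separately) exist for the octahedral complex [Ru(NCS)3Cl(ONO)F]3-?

The six octahedral sites form three mutually perpendicular trans pairs.
The distinct arrangements are (4 in all): NCS mer (3 arrangements); NCS fac (chiral).
One of these lacks any improper symmetry element and so occurs as an enantiomeric pair, giving 4 + 1 = 5 stereoisomers in total.

5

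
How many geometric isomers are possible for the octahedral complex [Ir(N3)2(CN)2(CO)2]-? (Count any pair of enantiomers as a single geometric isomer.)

The distinct arrangements are (5 in all): N3 trans, CN trans, CO trans; N3 cis, CN trans, CO cis; N3 trans, CN cis, CO cis; N3 cis, CN cis, CO cis (chiral); N3 cis, CN cis, CO trans.

5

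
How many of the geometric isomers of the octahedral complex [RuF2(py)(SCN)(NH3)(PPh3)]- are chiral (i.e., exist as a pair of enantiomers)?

6

In an octahedral complex each vertex has one trans partner and four cis neighbours.
Systematic enumeration (placing each ligand type in turn and discarding arrangements equivalent by rotation or reflection) gives 9 geometric isomers.
Of these, 6 lack any improper symmetry element and so occur as enantiomeric pairs, giving 9 + 6 = 15 stereoisomers in total.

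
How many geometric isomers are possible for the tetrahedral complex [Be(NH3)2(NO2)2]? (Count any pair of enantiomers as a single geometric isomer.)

All four vertices of a tetrahedron are equivalent and mutually adjacent, so cis/trans isomerism cannot arise.
Only one geometric arrangement is possible.

1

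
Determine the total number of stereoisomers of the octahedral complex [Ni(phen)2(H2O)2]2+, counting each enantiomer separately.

3

An octahedron has six vertices in three trans pairs; every non-trans pair is cis.
Each phen is bidentate and must span two cis positions.
Systematic placement gives 2 geometric isomers: H2O trans; H2O cis (chiral).
One of these lacks any improper symmetry element and so occurs as an enantiomeric pair, giving 2 + 1 = 3 stereoisomers in total.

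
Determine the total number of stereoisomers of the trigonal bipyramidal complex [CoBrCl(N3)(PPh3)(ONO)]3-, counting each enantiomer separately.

20

A trigonal bipyramid has two axial and three equatorial sites, which are chemically inequivalent.
Exhaustive case analysis gives 10 geometric isomers.
Of these, 10 lack any improper symmetry element and so occur as enantiomeric pairs, giving 10 + 10 = 20 stereoisomers in total.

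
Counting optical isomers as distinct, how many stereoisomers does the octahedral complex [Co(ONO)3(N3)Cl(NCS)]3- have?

There are 4 geometric isomers: ONO mer (3 arrangements); ONO fac (chiral).
One of these lacks any improper symmetry element and so occurs as an enantiomeric pair, giving 4 + 1 = 5 stereoisomers in total.

5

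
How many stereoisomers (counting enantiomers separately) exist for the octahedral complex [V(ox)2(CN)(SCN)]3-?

3

The six octahedral sites form three mutually perpendicular trans pairs.
Each ox is bidentate and must span two cis positions.
Systematic placement gives 2 geometric isomers: CN and SCN mutually trans; CN and SCN mutually cis (chiral).
One of these lacks any improper symmetry element and so occurs as an enantiomeric pair, giving 2 + 1 = 3 stereoisomers in total.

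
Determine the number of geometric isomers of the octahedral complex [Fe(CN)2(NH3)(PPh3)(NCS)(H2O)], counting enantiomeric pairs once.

Systematic enumeration (placing each ligand type in turn and discarding arrangements equivalent by rotation or reflection) gives 9 geometric isomers.

9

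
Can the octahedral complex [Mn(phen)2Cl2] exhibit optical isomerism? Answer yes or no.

An octahedron has six vertices in three trans pairs; every non-trans pair is cis.
Each phen is bidentate and must span two cis positions.
Systematic placement gives 2 geometric isomers: Cl trans; Cl cis (chiral).
One of these lacks any improper symmetry element and so occurs as an enantiomeric pair, giving 2 + 1 = 3 stereoisomers in total.

yes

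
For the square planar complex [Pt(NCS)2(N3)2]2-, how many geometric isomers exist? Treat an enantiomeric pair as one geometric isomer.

A square has two trans pairs of vertices; adjacent vertices are cis.
The distinct arrangements are (2 in all): NCS cis; NCS trans.

2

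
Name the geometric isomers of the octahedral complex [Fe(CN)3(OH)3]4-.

The six octahedral sites form three mutually perpendicular trans pairs.
There are 2 geometric isomers: CN mer; CN fac.

fac and mer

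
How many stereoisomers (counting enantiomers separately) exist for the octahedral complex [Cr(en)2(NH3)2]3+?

In an octahedral complex each vertex has one trans partner and four cis neighbours.
Each en is bidentate and must span two cis positions.
Working through the distinct placements yields 2 geometric isomers: NH3 trans; NH3 cis (chiral).
One of these lacks any improper symmetry element and so occurs as an enantiomeric pair, giving 2 + 1 = 3 stereoisomers in total.

3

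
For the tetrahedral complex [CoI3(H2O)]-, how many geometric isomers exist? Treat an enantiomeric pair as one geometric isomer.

Only one geometric arrangement is possible.

1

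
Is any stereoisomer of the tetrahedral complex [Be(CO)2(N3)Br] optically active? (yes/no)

no

All four vertices of a tetrahedron are equivalent and mutually adjacent, so cis/trans isomerism cannot arise.
Only one geometric arrangement is possible.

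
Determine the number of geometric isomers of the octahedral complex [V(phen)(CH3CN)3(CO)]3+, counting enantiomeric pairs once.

The six octahedral sites form three mutually perpendicular trans pairs.
Each phen is bidentate and must span two cis positions.
The distinct arrangements are (2 in all): CH3CN mer; CH3CN fac.

2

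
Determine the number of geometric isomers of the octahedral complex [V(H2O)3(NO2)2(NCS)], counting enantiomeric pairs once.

The six octahedral sites form three mutually perpendicular trans pairs.
Working through the distinct placements yields 3 geometric isomers: H2O mer, NO2 trans; H2O mer, NO2 cis; H2O fac, NO2 cis.

3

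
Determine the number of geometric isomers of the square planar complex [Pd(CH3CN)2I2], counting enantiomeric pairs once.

2

A square has two trans pairs of vertices; adjacent vertices are cis.
Systematic placement gives 2 geometric isomers: CH3CN cis; CH3CN trans.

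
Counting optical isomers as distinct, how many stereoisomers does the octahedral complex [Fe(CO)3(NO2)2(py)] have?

The distinct arrangements are (3 in all): CO mer, NO2 cis; CO mer, NO2 trans; CO fac, NO2 cis.
Each arrangement has an internal mirror plane or centre of symmetry, so none is chiral.

3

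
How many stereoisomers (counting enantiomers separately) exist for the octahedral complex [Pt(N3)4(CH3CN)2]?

Systematic placement gives 2 geometric isomers: CH3CN trans; CH3CN cis.
Each arrangement has an internal mirror plane or centre of symmetry, so none is chiral.

2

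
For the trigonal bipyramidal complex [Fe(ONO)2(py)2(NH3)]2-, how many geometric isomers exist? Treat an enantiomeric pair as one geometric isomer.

5

Placing the ligands in turn and identifying arrangements related by rotation or reflection leaves 5 distinct geometric isomers.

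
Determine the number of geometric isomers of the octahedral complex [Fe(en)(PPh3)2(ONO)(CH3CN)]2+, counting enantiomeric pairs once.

The six octahedral sites form three mutually perpendicular trans pairs.
Each en is bidentate and must span two cis positions.
The distinct arrangements are (4 in all): PPh3 cis (3 arrangements, 2 chiral); PPh3 trans.

4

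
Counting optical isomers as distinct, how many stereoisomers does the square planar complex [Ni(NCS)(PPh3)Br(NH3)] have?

In a square planar complex each vertex has one trans partner and two cis neighbours.
There are 3 geometric isomers: (Br/NH3 trans, NCS/PPh3 trans); (Br/PPh3 trans, NCS/NH3 trans); (Br/NCS trans, NH3/PPh3 trans).
Each arrangement has an internal mirror plane or centre of symmetry, so none is chiral.

3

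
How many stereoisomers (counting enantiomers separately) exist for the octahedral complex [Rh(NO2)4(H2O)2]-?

2

There are 2 geometric isomers: H2O trans; H2O cis.
Each arrangement has an internal mirror plane or centre of symmetry, so none is chiral.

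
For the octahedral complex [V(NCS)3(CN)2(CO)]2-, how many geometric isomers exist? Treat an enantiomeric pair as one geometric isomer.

The six octahedral sites form three mutually perpendicular trans pairs.
There are 3 geometric isomers: NCS mer, CN trans; NCS mer, CN cis; NCS fac, CN cis.

3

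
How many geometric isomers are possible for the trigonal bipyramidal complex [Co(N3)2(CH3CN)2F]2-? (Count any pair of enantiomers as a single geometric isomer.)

5

In a trigonal bipyramid the two axial positions differ from the three equatorial ones.
Systematic enumeration (placing each ligand type in turn and discarding arrangements equivalent by rotation or reflection) gives 5 geometric isomers.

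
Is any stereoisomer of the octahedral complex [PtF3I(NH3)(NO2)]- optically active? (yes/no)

yes

An octahedron has six vertices in three trans pairs; every non-trans pair is cis.
There are 4 geometric isomers: F mer (3 arrangements); F fac (chiral).
One of these lacks any improper symmetry element and so occurs as an enantiomeric pair, giving 4 + 1 = 5 stereoisomers in total.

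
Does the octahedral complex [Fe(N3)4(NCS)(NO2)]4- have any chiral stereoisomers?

The six octahedral sites form three mutually perpendicular trans pairs.
Systematic placement gives 2 geometric isomers: NCS and NO2 mutually trans; NCS and NO2 mutually cis.
Each arrangement has an internal mirror plane or centre of symmetry, so none is chiral.

no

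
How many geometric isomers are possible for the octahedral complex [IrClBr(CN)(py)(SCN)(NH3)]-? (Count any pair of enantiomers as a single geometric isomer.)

15

Placing the ligands in turn and identifying arrangements related by rotation or reflection leaves 15 distinct geometric isomers.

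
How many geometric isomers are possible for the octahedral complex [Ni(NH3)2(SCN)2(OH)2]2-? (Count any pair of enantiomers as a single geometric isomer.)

5

The six octahedral sites form three mutually perpendicular trans pairs.
Systematic placement gives 5 geometric isomers: NH3 trans, SCN trans, OH trans; NH3 trans, SCN cis, OH cis; NH3 cis, SCN trans, OH cis; NH3 cis, SCN cis, OH cis (chiral); NH3 cis, SCN cis, OH trans.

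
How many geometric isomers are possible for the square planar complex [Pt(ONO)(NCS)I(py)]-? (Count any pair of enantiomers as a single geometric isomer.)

3

The distinct arrangements are (3 in all): (I/ONO trans, NCS/py trans); (I/py trans, NCS/ONO trans); (I/NCS trans, ONO/py trans).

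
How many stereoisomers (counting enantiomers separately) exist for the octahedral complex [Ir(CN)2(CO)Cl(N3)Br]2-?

15

An octahedron has six vertices in three trans pairs; every non-trans pair is cis.
Exhaustive case analysis gives 9 geometric isomers.
Of these, 6 lack any improper symmetry element and so occur as enantiomeric pairs, giving 9 + 6 = 15 stereoisomers in total.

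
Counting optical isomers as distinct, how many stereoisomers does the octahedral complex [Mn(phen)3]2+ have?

2

The six octahedral sites form three mutually perpendicular trans pairs.
Each phen is bidentate and must span two cis positions.
Only one geometric arrangement is possible; it has no improper symmetry element, so it exists as a pair of enantiomers (2 stereoisomers).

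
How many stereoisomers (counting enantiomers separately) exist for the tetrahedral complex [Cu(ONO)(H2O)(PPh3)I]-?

2

In a tetrahedral complex all four positions are equivalent and every pair of ligands is adjacent — there is no cis/trans distinction.
Only one geometric arrangement is possible; it has no improper symmetry element, so it exists as a pair of enantiomers (2 stereoisomers).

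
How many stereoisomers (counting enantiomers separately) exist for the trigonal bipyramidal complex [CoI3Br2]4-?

In a trigonal bipyramid the two axial positions differ from the three equatorial ones.
There are 3 geometric isomers: Br both axial; Br one axial, one equatorial; Br both equatorial.
Each arrangement has an internal mirror plane or centre of symmetry, so none is chiral.

3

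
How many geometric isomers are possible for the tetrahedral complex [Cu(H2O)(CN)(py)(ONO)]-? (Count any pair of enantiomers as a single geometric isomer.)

1

In a tetrahedral complex all four positions are equivalent and every pair of ligands is adjacent — there is no cis/trans distinction.
Only one geometric arrangement is possible; it has no improper symmetry element, so it exists as a pair of enantiomers (2 stereoisomers).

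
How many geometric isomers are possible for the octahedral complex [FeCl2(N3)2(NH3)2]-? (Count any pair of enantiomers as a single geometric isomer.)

Working through the distinct placements yields 5 geometric isomers: Cl trans, N3 trans, NH3 trans; Cl trans, N3 cis, NH3 cis; Cl cis, N3 cis, NH3 trans; Cl cis, N3 cis, NH3 cis (chiral); Cl cis, N3 trans, NH3 cis.

5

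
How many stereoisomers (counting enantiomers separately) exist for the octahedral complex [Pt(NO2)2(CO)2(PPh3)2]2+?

6

In an octahedral complex each vertex has one trans partner and four cis neighbours.
The distinct arrangements are (5 in all): NO2 trans, CO trans, PPh3 trans; NO2 cis, CO trans, PPh3 cis; NO2 cis, CO cis, PPh3 trans; NO2 cis, CO cis, PPh3 cis (chiral); NO2 trans, CO cis, PPh3 cis.
One of these lacks any improper symmetry element and so occurs as an enantiomeric pair, giving 5 + 1 = 6 stereoisomers in total.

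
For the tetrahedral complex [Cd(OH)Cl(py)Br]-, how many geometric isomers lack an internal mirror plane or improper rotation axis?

All four vertices of a tetrahedron are equivalent and mutually adjacent, so cis/trans isomerism cannot arise.
Only one geometric arrangement is possible; it has no improper symmetry element, so it exists as a pair of enantiomers (2 stereoisomers).

1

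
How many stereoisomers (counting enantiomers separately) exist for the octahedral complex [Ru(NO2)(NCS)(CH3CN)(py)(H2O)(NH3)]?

Systematic enumeration (placing each ligand type in turn and discarding arrangements equivalent by rotation or reflection) gives 15 geometric isomers.
Of these, 15 lack any improper symmetry element and so occur as enantiomeric pairs, giving 15 + 15 = 30 stereoisomers in total.

30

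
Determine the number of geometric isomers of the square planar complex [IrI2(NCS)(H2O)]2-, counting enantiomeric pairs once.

2

In a square planar complex each vertex has one trans partner and two cis neighbours.
The distinct arrangements are (2 in all): I cis; I trans.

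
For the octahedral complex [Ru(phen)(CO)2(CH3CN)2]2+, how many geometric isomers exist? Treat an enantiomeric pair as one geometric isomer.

3

Each phen is bidentate and must span two cis positions.
The distinct arrangements are (3 in all): CO cis, CH3CN trans; CO cis, CH3CN cis (chiral); CO trans, CH3CN cis.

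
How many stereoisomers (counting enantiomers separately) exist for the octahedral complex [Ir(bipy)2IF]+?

3

The six octahedral sites form three mutually perpendicular trans pairs.
Each bipy is bidentate and must span two cis positions.
Systematic placement gives 2 geometric isomers: I and F mutually trans; I and F mutually cis (chiral).
One of these lacks any improper symmetry element and so occurs as an enantiomeric pair, giving 2 + 1 = 3 stereoisomers in total.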